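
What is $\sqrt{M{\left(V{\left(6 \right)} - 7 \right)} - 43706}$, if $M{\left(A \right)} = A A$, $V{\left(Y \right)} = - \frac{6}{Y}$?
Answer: $i \sqrt{43642} \approx 208.91 i$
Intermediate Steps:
$M{\left(A \right)} = A^{2}$
$\sqrt{M{\left(V{\left(6 \right)} - 7 \right)} - 43706} = \sqrt{\left(- \frac{6}{6} - 7\right)^{2} - 43706} = \sqrt{\left(\left(-6\right) \frac{1}{6} - 7\right)^{2} - 43706} = \sqrt{\left(-1 - 7\right)^{2} - 43706} = \sqrt{\left(-8\right)^{2} - 43706} = \sqrt{64 - 43706} = \sqrt{-43642} = i \sqrt{43642}$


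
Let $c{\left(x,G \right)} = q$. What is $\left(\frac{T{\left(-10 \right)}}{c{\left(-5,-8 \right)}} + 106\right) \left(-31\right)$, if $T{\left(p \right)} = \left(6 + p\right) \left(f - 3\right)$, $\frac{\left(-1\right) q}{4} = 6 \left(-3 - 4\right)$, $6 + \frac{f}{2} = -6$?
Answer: $- \frac{46283}{14} \approx -3305.9$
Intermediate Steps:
$f = -24$ ($f = -12 + 2 \left(-6\right) = -12 - 12 = -24$)
$q = 168$ ($q = - 4 \cdot 6 \left(-3 - 4\right) = - 4 \cdot 6 \left(-7\right) = \left(-4\right) \left(-42\right) = 168$)
$c{\left(x,G \right)} = 168$
$T{\left(p \right)} = -162 - 27 p$ ($T{\left(p \right)} = \left(6 + p\right) \left(-24 - 3\right) = \left(6 + p\right) \left(-27\right) = -162 - 27 p$)
$\left(\frac{T{\left(-10 \right)}}{c{\left(-5,-8 \right)}} + 106\right) \left(-31\right) = \left(\frac{-162 - -270}{168} + 106\right) \left(-31\right) = \left(\left(-162 + 270\right) \frac{1}{168} + 106\right) \left(-31\right) = \left(108 \cdot \frac{1}{168} + 106\right) \left(-31\right) = \left(\frac{9}{14} + 106\right) \left(-31\right) = \frac{1493}{14} \left(-31\right) = - \frac{46283}{14}$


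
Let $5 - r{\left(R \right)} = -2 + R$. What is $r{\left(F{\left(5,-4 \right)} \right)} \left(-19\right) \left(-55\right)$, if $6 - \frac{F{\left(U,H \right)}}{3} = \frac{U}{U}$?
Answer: $-8360$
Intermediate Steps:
$F{\left(U,H \right)} = 15$ ($F{\left(U,H \right)} = 18 - 3 \frac{U}{U} = 18 - 3 = 15$)
$r{\left(R \right)} = 7 - R$ ($r{\left(R \right)} = 5 - \left(-2 + R\right) = 7 - R$)
$r{\left(F{\left(5,-4 \right)} \right)} \left(-19\right) \left(-55\right) = \left(7 - 15\right) \left(-19\right) \left(-55\right) = \left(-8\right) \left(-19\right) \left(-55\right) = 152 \left(-55\right) = -8360$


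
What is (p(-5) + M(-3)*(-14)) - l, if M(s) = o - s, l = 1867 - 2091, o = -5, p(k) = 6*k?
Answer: 222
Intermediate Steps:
l = -224
M(s) = -5 - s
(p(-5) + M(-3)*(-14)) - l = (6*(-5) + (-5 - 1*(-3))*(-14)) - 1*(-224) = (-30 + (-5 + 3)*(-14)) + 224 = (-30 - 2*(-14)) + 224 = (-30 + 28) + 224 = -2 + 224 = 222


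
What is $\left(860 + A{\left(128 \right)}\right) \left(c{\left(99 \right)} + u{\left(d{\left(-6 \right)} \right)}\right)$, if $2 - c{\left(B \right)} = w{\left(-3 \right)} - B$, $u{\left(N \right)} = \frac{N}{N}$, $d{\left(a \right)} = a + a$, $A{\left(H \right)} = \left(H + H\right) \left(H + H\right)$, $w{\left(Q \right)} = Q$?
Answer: $6971580$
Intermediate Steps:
$A{\left(H \right)} = 4 H^{2}$ ($A{\left(H \right)} = 2 H 2 H = 4 H^{2}$)
$d{\left(a \right)} = 2 a$
$u{\left(N \right)} = 1$
$c{\left(B \right)} = 5 + B$ ($c{\left(B \right)} = 2 - \left(-3 - B\right) = 2 + \left(3 + B\right) = 5 + B$)
$\left(860 + A{\left(128 \right)}\right) \left(c{\left(99 \right)} + u{\left(d{\left(-6 \right)} \right)}\right) = \left(860 + 4 \cdot 128^{2}\right) \left(\left(5 + 99\right) + 1\right) = \left(860 + 4 \cdot 16384\right) \left(104 + 1\right) = \left(860 + 65536\right) 105 = 66396 \cdot 105 = 6971580$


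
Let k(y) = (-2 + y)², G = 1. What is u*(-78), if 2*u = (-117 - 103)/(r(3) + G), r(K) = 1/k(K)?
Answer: 4290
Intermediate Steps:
r(K) = (-2 + K)⁻² (r(K) = 1/((-2 + K)²) = (-2 + K)⁻²)
u = -55 (u = ((-117 - 103)/((-2 + 3)⁻² + 1))/2 = (-220/(1⁻² + 1))/2 = (-220/(1 + 1))/2 = (-220/2)/2 = (-220*½)/2 = (½)*(-110) = -55)
u*(-78) = -55*(-78) = 4290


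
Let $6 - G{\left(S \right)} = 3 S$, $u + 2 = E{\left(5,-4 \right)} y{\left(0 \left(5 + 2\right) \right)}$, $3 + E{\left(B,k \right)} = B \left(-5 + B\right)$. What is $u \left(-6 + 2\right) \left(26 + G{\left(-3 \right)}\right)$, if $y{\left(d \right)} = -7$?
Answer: $-3116$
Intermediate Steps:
$E{\left(B,k \right)} = -3 + B \left(-5 + B\right)$
$u = 19$ ($u = -2 + \left(-3 + 5^{2} - 25\right) \left(-7\right) = -2 + \left(-3 + 25 - 25\right) \left(-7\right) = -2 - -21 = -2 + 21 = 19$)
$G{\left(S \right)} = 6 - 3 S$
$u \left(-6 + 2\right) \left(26 + G{\left(-3 \right)}\right) = 19 \left(-6 + 2\right) \left(26 + \left(6 - -9\right)\right) = 19 \left(- 4 \left(26 + \left(6 + 9\right)\right)\right) = 19 \left(- 4 \left(26 + 15\right)\right) = 19 \left(\left(-4\right) 41\right) = 19 \left(-164\right) = -3116$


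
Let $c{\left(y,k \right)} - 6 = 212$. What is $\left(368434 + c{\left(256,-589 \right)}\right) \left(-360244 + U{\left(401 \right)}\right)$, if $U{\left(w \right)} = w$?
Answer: $-132656841636$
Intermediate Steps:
$c{\left(y,k \right)} = 218$ ($c{\left(y,k \right)} = 6 + 212 = 218$)
$\left(368434 + c{\left(256,-589 \right)}\right) \left(-360244 + U{\left(401 \right)}\right) = \left(368434 + 218\right) \left(-360244 + 401\right) = 368652 \left(-359843\right) = -132656841636$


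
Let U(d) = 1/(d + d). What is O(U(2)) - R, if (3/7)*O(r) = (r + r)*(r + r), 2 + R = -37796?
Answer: 453583/12 ≈ 37799.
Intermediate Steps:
R = -37798 (R = -2 - 37796 = -37798)
U(d) = 1/(2*d)
O(r) = 28*r**2/3 (O(r) = 7*((r + r)*(r + r))/3 = 7*((2*r)*(2*r))/3 = 7*(4*r**2)/3 = 28*r**2/3)
O(U(2)) - R = 28*((1/2)/2)**2/3 - 1*(-37798) = 28*((1/2)*(1/2))**2/3 + 37798 = 28*(1/4)**2/3 + 37798 = (28/3)*(1/16) + 37798 = 7/12 + 37798 = 453583/12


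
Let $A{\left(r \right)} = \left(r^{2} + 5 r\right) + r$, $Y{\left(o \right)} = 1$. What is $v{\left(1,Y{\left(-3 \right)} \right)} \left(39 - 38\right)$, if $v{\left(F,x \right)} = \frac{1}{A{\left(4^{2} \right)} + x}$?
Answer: $\frac{1}{353} \approx 0.0028329$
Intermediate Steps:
$A{\left(r \right)} = r^{2} + 6 r$
$v{\left(F,x \right)} = \frac{1}{352 + x}$ ($v{\left(F,x \right)} = \frac{1}{4^{2} \left(6 + 4^{2}\right) + x} = \frac{1}{16 \left(6 + 16\right) + x} = \frac{1}{16 \cdot 22 + x} = \frac{1}{352 + x}$)
$v{\left(1,Y{\left(-3 \right)} \right)} \left(39 - 38\right) = \frac{39 - 38}{352 + 1} = \frac{1}{353} \cdot 1 = \frac{1}{353}$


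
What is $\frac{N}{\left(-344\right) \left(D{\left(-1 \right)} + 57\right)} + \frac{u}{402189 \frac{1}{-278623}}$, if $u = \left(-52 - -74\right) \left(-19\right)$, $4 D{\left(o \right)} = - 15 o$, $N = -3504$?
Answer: $\frac{135293477446}{466941429} \approx 289.74$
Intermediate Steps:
$D{\left(o \right)} = - \frac{15 o}{4}$ ($D{\left(o \right)} = \frac{\left(-15\right) o}{4} = - \frac{15 o}{4}$)
$u = -418$ ($u = \left(-52 + 74\right) \left(-19\right) = 22 \left(-19\right) = -418$)
$\frac{N}{\left(-344\right) \left(D{\left(-1 \right)} + 57\right)} + \frac{u}{402189 \frac{1}{-278623}} = - \frac{3504}{\left(-344\right) \left(\left(- \frac{15}{4}\right) \left(-1\right) + 57\right)} - \frac{418}{402189 \frac{1}{-278623}} = - \frac{3504}{\left(-344\right) \left(\frac{15}{4} + 57\right)} - \frac{418}{402189 \left(- \frac{1}{278623}\right)} = - \frac{3504}{\left(-344\right) \frac{243}{4}} - \frac{418}{- \frac{402189}{278623}} = - \frac{3504}{-20898} - - \frac{116464414}{402189} = \left(-3504\right) \left(- \frac{1}{20898}\right) + \frac{116464414}{402189} = \frac{584}{3483} + \frac{116464414}{402189} = \frac{135293477446}{466941429}$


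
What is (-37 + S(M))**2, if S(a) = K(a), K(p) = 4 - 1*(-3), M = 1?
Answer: 900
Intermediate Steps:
K(p) = 7 (K(p) = 4 + 3 = 7)
S(a) = 7
(-37 + S(M))**2 = (-37 + 7)**2 = (-30)**2 = 900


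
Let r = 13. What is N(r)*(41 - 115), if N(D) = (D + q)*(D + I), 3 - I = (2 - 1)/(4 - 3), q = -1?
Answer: -13320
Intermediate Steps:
I = 2 (I = 3 - (2 - 1)/(4 - 3) = 3 - 1/1 = 3 - 1 = 2)
N(D) = (-1 + D)*(2 + D) (N(D) = (D - 1)*(D + 2) = (-1 + D)*(2 + D))
N(r)*(41 - 115) = (-2 + 13 + 13**2)*(41 - 115) = (-2 + 13 + 169)*(-74) = 180*(-74) = -13320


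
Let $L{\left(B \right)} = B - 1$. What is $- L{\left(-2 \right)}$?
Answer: $3$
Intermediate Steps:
$L{\left(B \right)} = -1 + B$ ($L{\left(B \right)} = B - 1 = -1 + B$)
$- L{\left(-2 \right)} = - (-1 - 2) = \left(-1\right) \left(-3\right) = 3$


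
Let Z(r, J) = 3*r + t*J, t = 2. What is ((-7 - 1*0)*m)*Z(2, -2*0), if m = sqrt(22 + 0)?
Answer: -42*sqrt(22) ≈ -197.00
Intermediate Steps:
m = sqrt(22) ≈ 4.6904
Z(r, J) = 2*J + 3*r (Z(r, J) = 3*r + 2*J = 2*J + 3*r)
((-7 - 1*0)*m)*Z(2, -2*0) = ((-7 - 1*0)*sqrt(22))*(2*(-2*0) + 3*2) = ((-7 + 0)*sqrt(22))*(2*0 + 6) = (-7*sqrt(22))*(0 + 6) = -7*sqrt(22)*6 = -42*sqrt(22)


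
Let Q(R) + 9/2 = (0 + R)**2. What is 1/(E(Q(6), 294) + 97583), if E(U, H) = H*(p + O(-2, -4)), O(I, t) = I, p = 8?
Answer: 1/99347 ≈ 1.0066e-5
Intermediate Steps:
Q(R) = -9/2 + R**2 (Q(R) = -9/2 + (0 + R)**2 = -9/2 + R**2)
E(U, H) = 6*H (E(U, H) = H*(8 - 2) = H*6 = 6*H)
1/(E(Q(6), 294) + 97583) = 1/(6*294 + 97583) = 1/(1764 + 97583) = 1/99347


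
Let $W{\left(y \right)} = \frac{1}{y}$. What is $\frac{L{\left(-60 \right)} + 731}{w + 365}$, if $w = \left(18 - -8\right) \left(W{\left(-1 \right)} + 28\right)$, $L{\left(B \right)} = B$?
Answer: $\frac{61}{97} \approx 0.62887$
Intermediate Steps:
$w = 702$ ($w = \left(18 - -8\right) \left(\frac{1}{-1} + 28\right) = \left(18 + 8\right) \left(-1 + 28\right) = 26 \cdot 27 = 702$)
$\frac{L{\left(-60 \right)} + 731}{w + 365} = \frac{-60 + 731}{702 + 365} = \frac{671}{1067} = 671 \cdot \frac{1}{1067} = \frac{61}{97}$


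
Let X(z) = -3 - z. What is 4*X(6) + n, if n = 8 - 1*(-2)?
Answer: -26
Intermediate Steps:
n = 10 (n = 8 + 2 = 10)
4*X(6) + n = 4*(-3 - 1*6) + 10 = 4*(-3 - 6) + 10 = 4*(-9) + 10 = -36 + 10 = -26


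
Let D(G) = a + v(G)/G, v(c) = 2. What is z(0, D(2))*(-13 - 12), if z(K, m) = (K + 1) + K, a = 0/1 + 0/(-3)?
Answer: -25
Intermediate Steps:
a = 0 (a = 0*1 + 0*(-⅓) = 0 + 0 = 0)
D(G) = 2/G (D(G) = 0 + 2/G = 2/G)
z(K, m) = 1 + 2*K (z(K, m) = (1 + K) + K = 1 + 2*K)
z(0, D(2))*(-13 - 12) = (1 + 2*0)*(-13 - 12) = (1 + 0)*(-25) = 1*(-25) = -25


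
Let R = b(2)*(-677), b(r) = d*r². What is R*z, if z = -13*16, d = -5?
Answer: -2816320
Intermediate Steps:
b(r) = -5*r²
R = 13540 (R = -5*2²*(-677) = -5*4*(-677) = -20*(-677) = 13540)
z = -208
R*z = 13540*(-208) = -2816320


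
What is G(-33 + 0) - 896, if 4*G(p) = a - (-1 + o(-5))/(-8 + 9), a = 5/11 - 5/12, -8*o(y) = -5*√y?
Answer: -472951/528 - 5*I*√5/32 ≈ -895.74 - 0.34939*I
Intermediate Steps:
o(y) = 5*√y/8 (o(y) = -(-5)*√y/8 = 5*√y/8)
a = 5/132 (a = 5*(1/11) - 5*1/12 = 5/11 - 5/12 = 5/132 ≈ 0.037879)
G(p) = 137/528 - 5*I*√5/32 (G(p) = (5/132 - (-1 + 5*√(-5)/8)/(-8 + 9))/4 = (5/132 - (-1 + 5*(I*√5)/8)/1)/4 = (5/132 - (-1 + 5*I*√5/8))/4 = (5/132 + (1 - 5*I*√5/8))/4 = (137/132 - 5*I*√5/8)/4 = 137/528 - 5*I*√5/32)
G(-33 + 0) - 896 = (137/528 - 5*I*√5/32) - 896 = -472951/528 - 5*I*√5/32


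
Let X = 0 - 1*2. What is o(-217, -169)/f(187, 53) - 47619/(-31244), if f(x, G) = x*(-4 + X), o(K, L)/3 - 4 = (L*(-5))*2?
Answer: -1596265/531148 ≈ -3.0053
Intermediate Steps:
o(K, L) = 12 - 30*L (o(K, L) = 12 + 3*((L*(-5))*2) = 12 + 3*(-5*L*2) = 12 + 3*(-10*L) = 12 - 30*L)
X = -2 (X = 0 - 2 = -2)
f(x, G) = -6*x (f(x, G) = x*(-4 - 2) = x*(-6) = -6*x)
o(-217, -169)/f(187, 53) - 47619/(-31244) = (12 - 30*(-169))/((-6*187)) - 47619/(-31244) = (12 + 5070)/(-1122) - 47619*(-1/31244) = 5082*(-1/1122) + 47619/31244 = -77/17 + 47619/31244 = -1596265/531148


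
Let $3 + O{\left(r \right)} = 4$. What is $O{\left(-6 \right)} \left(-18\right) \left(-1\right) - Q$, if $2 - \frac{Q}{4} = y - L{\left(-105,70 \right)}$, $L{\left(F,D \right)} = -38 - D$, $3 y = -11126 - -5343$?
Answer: $- \frac{21806}{3} \approx -7268.7$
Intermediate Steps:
$y = - \frac{5783}{3}$ ($y = \frac{-11126 - -5343}{3} = \frac{-11126 + 5343}{3} = \frac{1}{3} \left(-5783\right) = - \frac{5783}{3} \approx -1927.7$)
$O{\left(r \right)} = 1$ ($O{\left(r \right)} = -3 + 4 = 1$)
$Q = \frac{21860}{3}$ ($Q = 8 - 4 \left(- \frac{5783}{3} - \left(-38 - 70\right)\right) = 8 - 4 \left(- \frac{5783}{3} - -108\right) = 8 - 4 \left(- \frac{5783}{3} + 108\right) = 8 - - \frac{21836}{3} = 8 + \frac{21836}{3} = \frac{21860}{3} \approx 7286.7$)
$O{\left(-6 \right)} \left(-18\right) \left(-1\right) - Q = 1 \left(-18\right) \left(-1\right) - \frac{21860}{3} = \left(-18\right) \left(-1\right) - \frac{21860}{3} = 18 - \frac{21860}{3} = - \frac{21806}{3}$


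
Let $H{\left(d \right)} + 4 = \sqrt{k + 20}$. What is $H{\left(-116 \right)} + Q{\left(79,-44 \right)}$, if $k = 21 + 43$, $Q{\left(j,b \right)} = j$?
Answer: $75 + 2 \sqrt{21} \approx 84.165$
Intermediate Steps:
$k = 64$
$H{\left(d \right)} = -4 + 2 \sqrt{21}$ ($H{\left(d \right)} = -4 + \sqrt{64 + 20} = -4 + \sqrt{84} = -4 + 2 \sqrt{21}$)
$H{\left(-116 \right)} + Q{\left(79,-44 \right)} = \left(-4 + 2 \sqrt{21}\right) + 79 = 75 + 2 \sqrt{21}$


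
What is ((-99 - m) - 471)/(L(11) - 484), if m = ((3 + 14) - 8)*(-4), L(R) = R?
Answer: 534/473 ≈ 1.1290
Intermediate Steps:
m = -36 (m = (17 - 8)*(-4) = 9*(-4) = -36)
((-99 - m) - 471)/(L(11) - 484) = ((-99 - 1*(-36)) - 471)/(11 - 484) = ((-99 + 36) - 471)/(-473) = (-63 - 471)*(-1/473) = -534*(-1/473) = 534/473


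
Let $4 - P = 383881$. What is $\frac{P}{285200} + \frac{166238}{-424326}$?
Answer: $- \frac{105150034751}{60508887600} \approx -1.7378$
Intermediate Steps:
$P = -383877$ ($P = 4 - 383881 = -383877$)
$\frac{P}{285200} + \frac{166238}{-424326} = - \frac{383877}{285200} + \frac{166238}{-424326} = \left(-383877\right) \frac{1}{285200} + 166238 \left(- \frac{1}{424326}\right) = - \frac{383877}{285200} - \frac{83119}{212163} = - \frac{105150034751}{60508887600}$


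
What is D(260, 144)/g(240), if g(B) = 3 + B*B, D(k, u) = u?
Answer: 48/19201 ≈ 0.0024999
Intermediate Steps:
g(B) = 3 + B²
D(260, 144)/g(240) = 144/(3 + 240²) = 144/(3 + 57600) = 144/57603 = 144*(1/57603) = 48/19201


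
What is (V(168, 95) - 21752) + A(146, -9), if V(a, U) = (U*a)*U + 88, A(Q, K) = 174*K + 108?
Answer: 1493078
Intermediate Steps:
A(Q, K) = 108 + 174*K
V(a, U) = 88 + a*U² (V(a, U) = a*U² + 88 = 88 + a*U²)
(V(168, 95) - 21752) + A(146, -9) = ((88 + 168*95²) - 21752) + (108 + 174*(-9)) = ((88 + 168*9025) - 21752) + (108 - 1566) = ((88 + 1516200) - 21752) - 1458 = (1516288 - 21752) - 1458 = 1494536 - 1458 = 1493078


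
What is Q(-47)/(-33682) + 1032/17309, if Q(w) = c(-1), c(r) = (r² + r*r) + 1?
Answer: 34707897/583001738 ≈ 0.059533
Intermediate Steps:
c(r) = 1 + 2*r² (c(r) = (r² + r²) + 1 = 2*r² + 1 = 1 + 2*r²)
Q(w) = 3 (Q(w) = 1 + 2*(-1)² = 1 + 2*1 = 1 + 2 = 3)
Q(-47)/(-33682) + 1032/17309 = 3/(-33682) + 1032/17309 = 3*(-1/33682) + 1032*(1/17309) = -3/33682 + 1032/17309 = 34707897/583001738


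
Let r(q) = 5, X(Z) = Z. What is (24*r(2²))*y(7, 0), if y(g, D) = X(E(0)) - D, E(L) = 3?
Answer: 360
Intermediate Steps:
y(g, D) = 3 - D
(24*r(2²))*y(7, 0) = (24*5)*(3 - 1*0) = 120*(3 + 0) = 120*3 = 360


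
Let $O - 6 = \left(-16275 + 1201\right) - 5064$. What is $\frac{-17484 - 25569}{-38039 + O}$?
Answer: $\frac{43053}{58171} \approx 0.74011$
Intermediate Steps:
$O = -20132$ ($O = 6 + \left(\left(-16275 + 1201\right) - 5064\right) = 6 - 20138 = -20132$)
$\frac{-17484 - 25569}{-38039 + O} = \frac{-17484 - 25569}{-38039 - 20132} = - \frac{43053}{-58171} = \left(-43053\right) \left(- \frac{1}{58171}\right) = \frac{43053}{58171}$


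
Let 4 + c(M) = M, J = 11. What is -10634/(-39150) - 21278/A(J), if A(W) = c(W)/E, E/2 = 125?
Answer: -104129175281/137025 ≈ -7.5993e+5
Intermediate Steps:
E = 250 (E = 2*125 = 250)
c(M) = -4 + M
A(W) = -2/125 + W/250 (A(W) = (-4 + W)/250 = (-4 + W)*(1/250) = -2/125 + W/250)
-10634/(-39150) - 21278/A(J) = -10634/(-39150) - 21278/(-2/125 + (1/250)*11) = -10634*(-1/39150) - 21278/(-2/125 + 11/250) = 5317/19575 - 21278/7/250 = 5317/19575 - 21278*250/7 = 5317/19575 - 5319500/7 = -104129175281/137025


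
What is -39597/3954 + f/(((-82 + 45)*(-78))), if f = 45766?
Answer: 11113637/1901874 ≈ 5.8435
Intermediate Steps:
-39597/3954 + f/(((-82 + 45)*(-78))) = -39597/3954 + 45766/(((-82 + 45)*(-78))) = -39597*1/3954 + 45766/((-37*(-78))) = -13199/1318 + 45766/2886 = -13199/1318 + 45766*(1/2886) = -13199/1318 + 22883/1443 = 11113637/1901874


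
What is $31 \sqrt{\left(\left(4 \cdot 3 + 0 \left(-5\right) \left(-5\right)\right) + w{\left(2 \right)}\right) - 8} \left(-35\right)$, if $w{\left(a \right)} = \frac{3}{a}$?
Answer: $- \frac{1085 \sqrt{22}}{2} \approx -2544.6$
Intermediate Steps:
$31 \sqrt{\left(\left(4 \cdot 3 + 0 \left(-5\right) \left(-5\right)\right) + w{\left(2 \right)}\right) - 8} \left(-35\right) = 31 \sqrt{\left(\left(4 \cdot 3 + 0 \left(-5\right) \left(-5\right)\right) + \frac{3}{2}\right) - 8} \left(-35\right) = 31 \sqrt{\left(\left(12 + 0 \left(-5\right)\right) + 3 \cdot \frac{1}{2}\right) - 8} \left(-35\right) = 31 \sqrt{\left(\left(12 + 0\right) + \frac{3}{2}\right) - 8} \left(-35\right) = 31 \sqrt{\left(12 + \frac{3}{2}\right) - 8} \left(-35\right) = 31 \sqrt{\frac{27}{2} - 8} \left(-35\right) = 31 \sqrt{\frac{11}{2}} \left(-35\right) = 31 \frac{\sqrt{22}}{2} \left(-35\right) = \frac{31 \sqrt{22}}{2} \left(-35\right) = - \frac{1085 \sqrt{22}}{2}$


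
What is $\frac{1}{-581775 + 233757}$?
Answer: $- \frac{1}{348018} \approx -2.8734 \cdot 10^{-6}$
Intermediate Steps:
$\frac{1}{-581775 + 233757} = \frac{1}{-348018} = - \frac{1}{348018}$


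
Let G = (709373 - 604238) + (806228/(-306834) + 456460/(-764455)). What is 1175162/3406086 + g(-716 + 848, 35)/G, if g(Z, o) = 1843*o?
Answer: 4025725065304202671672/4199668580289667455801 ≈ 0.95858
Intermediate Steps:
G = 2465979179791507/23456078547 (G = 105135 + (806228*(-1/306834) + 456460*(-1/764455)) = 105135 + (-403114/153417 - 91292/152891) = 105135 - 75638247338/23456078547 = 2465979179791507/23456078547 ≈ 1.0513e+5)
1175162/3406086 + g(-716 + 848, 35)/G = 1175162/3406086 + (1843*35)/(2465979179791507/23456078547) = 1175162*(1/3406086) + 64505*(23456078547/2465979179791507) = 587581/1703043 + 1513034346674235/2465979179791507 = 4025725065304202671672/4199668580289667455801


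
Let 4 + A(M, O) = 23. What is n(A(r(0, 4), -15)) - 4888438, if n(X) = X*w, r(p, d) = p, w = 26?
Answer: -4887944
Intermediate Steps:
A(M, O) = 19 (A(M, O) = -4 + 23 = 19)
n(X) = 26*X (n(X) = X*26 = 26*X)
n(A(r(0, 4), -15)) - 4888438 = 26*19 - 4888438 = 494 - 4888438 = -4887944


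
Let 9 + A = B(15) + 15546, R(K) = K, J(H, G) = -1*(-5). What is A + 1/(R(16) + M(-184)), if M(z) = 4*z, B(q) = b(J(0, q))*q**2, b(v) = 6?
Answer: 12158639/720 ≈ 16887.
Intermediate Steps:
J(H, G) = 5
B(q) = 6*q**2
A = 16887 (A = -9 + (6*15**2 + 15546) = -9 + (6*225 + 15546) = -9 + (1350 + 15546) = -9 + 16896 = 16887)
A + 1/(R(16) + M(-184)) = 16887 + 1/(16 + 4*(-184)) = 16887 + 1/(16 - 736) = 16887 + 1/(-720) = 16887 - 1/720 = 12158639/720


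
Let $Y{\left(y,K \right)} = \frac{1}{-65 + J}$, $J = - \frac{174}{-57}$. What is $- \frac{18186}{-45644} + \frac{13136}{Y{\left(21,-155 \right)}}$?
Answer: $- \frac{352852412417}{433618} \approx -8.1374 \cdot 10^{5}$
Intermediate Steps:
$J = \frac{58}{19}$ ($J = \left(-174\right) \left(- \frac{1}{57}\right) = \frac{58}{19} \approx 3.0526$)
$Y{\left(y,K \right)} = - \frac{19}{1177}$ ($Y{\left(y,K \right)} = \frac{1}{-65 + \frac{58}{19}} = \frac{1}{- \frac{1177}{19}} = - \frac{19}{1177}$)
$- \frac{18186}{-45644} + \frac{13136}{Y{\left(21,-155 \right)}} = - \frac{18186}{-45644} + \frac{13136}{- \frac{19}{1177}} = \left(-18186\right) \left(- \frac{1}{45644}\right) + 13136 \left(- \frac{1177}{19}\right) = \frac{9093}{22822} - \frac{15461072}{19} = - \frac{352852412417}{433618}$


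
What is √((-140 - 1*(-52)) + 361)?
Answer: √273 ≈ 16.523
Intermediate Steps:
√((-140 - 1*(-52)) + 361) = √((-140 + 52) + 361) = √(-88 + 361) = √273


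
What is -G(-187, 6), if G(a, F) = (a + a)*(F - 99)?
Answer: -34782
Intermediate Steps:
G(a, F) = 2*a*(-99 + F) (G(a, F) = (2*a)*(-99 + F) = 2*a*(-99 + F))
-G(-187, 6) = -2*(-187)*(-99 + 6) = -2*(-187)*(-93) = -1*34782 = -34782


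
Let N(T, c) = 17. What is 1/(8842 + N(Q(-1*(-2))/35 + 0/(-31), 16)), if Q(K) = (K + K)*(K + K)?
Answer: 1/8859 ≈ 0.00011288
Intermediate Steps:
Q(K) = 4*K**2 (Q(K) = (2*K)*(2*K) = 4*K**2)
1/(8842 + N(Q(-1*(-2))/35 + 0/(-31), 16)) = 1/(8842 + 17) = 1/8859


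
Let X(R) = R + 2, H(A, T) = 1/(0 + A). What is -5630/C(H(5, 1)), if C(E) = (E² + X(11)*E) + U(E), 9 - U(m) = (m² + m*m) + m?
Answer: -70375/142 ≈ -495.60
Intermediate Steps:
U(m) = 9 - m - 2*m² (U(m) = 9 - ((m² + m*m) + m) = 9 - ((m² + m²) + m) = 9 - (2*m² + m) = 9 - (m + 2*m²) = 9 + (-m - 2*m²) = 9 - m - 2*m²)
H(A, T) = 1/A
X(R) = 2 + R
C(E) = 9 - E² + 12*E (C(E) = (E² + (2 + 11)*E) + (9 - E - 2*E²) = (E² + 13*E) + (9 - E - 2*E²) = 9 - E² + 12*E)
-5630/C(H(5, 1)) = -5630/(9 - (1/5)² + 12/5) = -5630/(9 - (⅕)² + 12*(⅕)) = -5630/(9 - 1*1/25 + 12/5) = -5630/(9 - 1/25 + 12/5) = -5630/284/25 = -5630*25/284 = -70375/142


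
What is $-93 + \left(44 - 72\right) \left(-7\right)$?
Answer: $103$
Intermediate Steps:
$-93 + \left(44 - 72\right) \left(-7\right) = -93 - -196 = -93 + 196 = 103$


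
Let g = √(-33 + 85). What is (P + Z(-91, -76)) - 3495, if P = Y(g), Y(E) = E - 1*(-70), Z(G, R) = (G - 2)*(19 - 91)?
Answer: 3271 + 2*√13 ≈ 3278.2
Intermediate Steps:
Z(G, R) = 144 - 72*G (Z(G, R) = (-2 + G)*(-72) = 144 - 72*G)
g = 2*√13 (g = √52 = 2*√13 ≈ 7.2111)
Y(E) = 70 + E (Y(E) = E + 70 = 70 + E)
P = 70 + 2*√13 ≈ 77.211
(P + Z(-91, -76)) - 3495 = ((70 + 2*√13) + (144 - 72*(-91))) - 3495 = ((70 + 2*√13) + (144 + 6552)) - 3495 = ((70 + 2*√13) + 6696) - 3495 = (6766 + 2*√13) - 3495 = 3271 + 2*√13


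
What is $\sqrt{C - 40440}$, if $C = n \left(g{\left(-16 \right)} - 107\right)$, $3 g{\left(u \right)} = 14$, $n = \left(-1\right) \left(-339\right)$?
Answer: $i \sqrt{75131} \approx 274.1 i$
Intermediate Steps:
$n = 339$
$g{\left(u \right)} = \frac{14}{3}$ ($g{\left(u \right)} = \frac{1}{3} \cdot 14 = \frac{14}{3}$)
$C = -34691$ ($C = 339 \left(\frac{14}{3} - 107\right) = 339 \left(- \frac{307}{3}\right) = -34691$)
$\sqrt{C - 40440} = \sqrt{-34691 - 40440} = \sqrt{-75131} = i \sqrt{75131}$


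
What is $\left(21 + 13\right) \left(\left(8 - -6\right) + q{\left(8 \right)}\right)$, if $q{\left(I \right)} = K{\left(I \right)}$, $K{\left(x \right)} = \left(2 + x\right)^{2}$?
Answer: $3876$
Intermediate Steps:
$q{\left(I \right)} = \left(2 + I\right)^{2}$
$\left(21 + 13\right) \left(\left(8 - -6\right) + q{\left(8 \right)}\right) = \left(21 + 13\right) \left(\left(8 - -6\right) + \left(2 + 8\right)^{2}\right) = 34 \left(\left(8 + 6\right) + 10^{2}\right) = 34 \left(14 + 100\right) = 34 \cdot 114 = 3876$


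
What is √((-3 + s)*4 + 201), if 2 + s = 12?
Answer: √229 ≈ 15.133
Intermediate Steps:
s = 10 (s = -2 + 12 = 10)
√((-3 + s)*4 + 201) = √((-3 + 10)*4 + 201) = √(7*4 + 201) = √(28 + 201) = √229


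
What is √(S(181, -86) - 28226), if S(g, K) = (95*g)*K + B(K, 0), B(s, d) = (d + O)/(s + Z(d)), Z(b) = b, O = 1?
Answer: I*√11145742502/86 ≈ 1227.6*I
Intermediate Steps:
B(s, d) = (1 + d)/(d + s) (B(s, d) = (d + 1)/(s + d) = (1 + d)/(d + s))
S(g, K) = 1/K + 95*K*g (S(g, K) = (95*g)*K + (1 + 0)/(0 + K) = 95*K*g + 1/K = 1/K + 95*K*g)
√(S(181, -86) - 28226) = √((1/(-86) + 95*(-86)*181) - 28226) = √((-1/86 - 1478770) - 28226) = √(-127174221/86 - 28226) = √(-129601657/86) = I*√11145742502/86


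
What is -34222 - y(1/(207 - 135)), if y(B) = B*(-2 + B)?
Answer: -177406705/5184 ≈ -34222.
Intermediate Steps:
-34222 - y(1/(207 - 135)) = -34222 - (-2 + 1/(207 - 135))/(207 - 135) = -34222 - (-2 + 1/72)/72 = -34222 - (-143)/(72*72) = -34222 - 1*(-143/5184) = -34222 + 143/5184 = -177406705/5184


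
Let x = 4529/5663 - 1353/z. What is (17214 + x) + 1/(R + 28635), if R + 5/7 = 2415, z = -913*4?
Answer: 1004957235820451/58376258860 ≈ 17215.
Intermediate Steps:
z = -3652
R = 16900/7 (R = -5/7 + 2415 = 16900/7 ≈ 2414.3)
x = 314311/268588 (x = 4529/5663 - 1353/(-3652) = 4529*(1/5663) - 1353*(-1/3652) = 647/809 + 123/332 = 314311/268588 ≈ 1.1702)
(17214 + x) + 1/(R + 28635) = (17214 + 314311/268588) + 1/(16900/7 + 28635) = 4623788143/268588 + 1/(217345/7) = 4623788143/268588 + 7/217345 = 1004957235820451/58376258860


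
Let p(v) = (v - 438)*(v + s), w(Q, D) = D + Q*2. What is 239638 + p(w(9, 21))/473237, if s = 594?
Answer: 113405315639/473237 ≈ 2.3964e+5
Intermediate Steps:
w(Q, D) = D + 2*Q
p(v) = (-438 + v)*(594 + v) (p(v) = (v - 438)*(v + 594) = (-438 + v)*(594 + v))
239638 + p(w(9, 21))/473237 = 239638 + (-260172 + (21 + 2*9)² + 156*(21 + 2*9))/473237 = 239638 + (-260172 + (21 + 18)² + 156*(21 + 18))*(1/473237) = 239638 + (-260172 + 39² + 156*39)*(1/473237) = 239638 + (-260172 + 1521 + 6084)*(1/473237) = 239638 - 252567*1/473237 = 239638 - 252567/473237 = 113405315639/473237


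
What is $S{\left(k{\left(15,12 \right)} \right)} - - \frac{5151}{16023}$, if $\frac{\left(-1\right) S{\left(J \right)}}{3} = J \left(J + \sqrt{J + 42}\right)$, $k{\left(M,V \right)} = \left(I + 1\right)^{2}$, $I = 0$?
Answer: $- \frac{14306}{5341} - 3 \sqrt{43} \approx -22.351$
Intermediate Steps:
$k{\left(M,V \right)} = 1$ ($k{\left(M,V \right)} = \left(0 + 1\right)^{2} = 1^{2} = 1$)
$S{\left(J \right)} = - 3 J \left(J + \sqrt{42 + J}\right)$ ($S{\left(J \right)} = - 3 J \left(J + \sqrt{J + 42}\right) = - 3 J \left(J + \sqrt{42 + J}\right)$)
$S{\left(k{\left(15,12 \right)} \right)} - - \frac{5151}{16023} = \left(-3\right) 1 \left(1 + \sqrt{42 + 1}\right) - - \frac{5151}{16023} = \left(-3\right) 1 \left(1 + \sqrt{43}\right) - \left(-5151\right) \frac{1}{16023} = \left(-3 - 3 \sqrt{43}\right) - - \frac{1717}{5341} = \left(-3 - 3 \sqrt{43}\right) + \frac{1717}{5341} = - \frac{14306}{5341} - 3 \sqrt{43}$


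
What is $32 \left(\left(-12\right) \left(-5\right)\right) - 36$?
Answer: $1884$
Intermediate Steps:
$32 \left(\left(-12\right) \left(-5\right)\right) - 36 = 32 \cdot 60 - 36 = 1920 - 36 = 1884$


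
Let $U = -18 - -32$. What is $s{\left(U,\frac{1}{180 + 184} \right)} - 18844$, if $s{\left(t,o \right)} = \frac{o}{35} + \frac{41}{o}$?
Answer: $- \frac{49940799}{12740} \approx -3920.0$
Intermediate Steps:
$U = 14$ ($U = -18 + 32 = 14$)
$s{\left(t,o \right)} = \frac{41}{o} + \frac{o}{35}$ ($s{\left(t,o \right)} = o \frac{1}{35} + \frac{41}{o} = \frac{o}{35} + \frac{41}{o} = \frac{41}{o} + \frac{o}{35}$)
$s{\left(U,\frac{1}{180 + 184} \right)} - 18844 = \left(\frac{41}{\frac{1}{180 + 184}} + \frac{1}{35 \left(180 + 184\right)}\right) - 18844 = \left(\frac{41}{\frac{1}{364}} + \frac{1}{35 \cdot 364}\right) - 18844 = \left(41 \frac{1}{\frac{1}{364}} + \frac{1}{35} \cdot \frac{1}{364}\right) - 18844 = \left(41 \cdot 364 + \frac{1}{12740}\right) - 18844 = \left(14924 + \frac{1}{12740}\right) - 18844 = \frac{190131761}{12740} - 18844 = - \frac{49940799}{12740}$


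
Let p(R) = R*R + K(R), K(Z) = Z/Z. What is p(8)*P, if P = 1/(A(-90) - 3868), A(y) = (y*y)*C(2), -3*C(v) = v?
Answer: -65/9268 ≈ -0.0070134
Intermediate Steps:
C(v) = -v/3
K(Z) = 1
A(y) = -2*y**2/3 (A(y) = (y*y)*(-1/3*2) = y**2*(-2/3) = -2*y**2/3)
p(R) = 1 + R**2 (p(R) = R*R + 1 = R**2 + 1 = 1 + R**2)
P = -1/9268 (P = 1/(-2/3*(-90)**2 - 3868) = 1/(-2/3*8100 - 3868) = 1/(-5400 - 3868) = 1/(-9268) = -1/9268 ≈ -0.00010790)
p(8)*P = (1 + 8**2)*(-1/9268) = (1 + 64)*(-1/9268) = 65*(-1/9268) = -65/9268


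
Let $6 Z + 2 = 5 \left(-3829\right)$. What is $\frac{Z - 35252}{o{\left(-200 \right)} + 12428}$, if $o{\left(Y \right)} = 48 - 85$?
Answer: $- \frac{230659}{74346} \approx -3.1025$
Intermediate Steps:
$Z = - \frac{19147}{6}$ ($Z = - \frac{1}{3} + \frac{5 \left(-3829\right)}{6} = - \frac{1}{3} + \frac{1}{6} \left(-19145\right) = - \frac{1}{3} - \frac{19145}{6} = - \frac{19147}{6} \approx -3191.2$)
$o{\left(Y \right)} = -37$ ($o{\left(Y \right)} = 48 - 85 = -37$)
$\frac{Z - 35252}{o{\left(-200 \right)} + 12428} = \frac{- \frac{19147}{6} - 35252}{-37 + 12428} = - \frac{230659}{6 \cdot 12391} = \left(- \frac{230659}{6}\right) \frac{1}{12391} = - \frac{230659}{74346}$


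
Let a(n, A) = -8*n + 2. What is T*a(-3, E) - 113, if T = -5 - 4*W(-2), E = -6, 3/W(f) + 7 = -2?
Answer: -625/3 ≈ -208.33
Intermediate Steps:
W(f) = -1/3 (W(f) = 3/(-7 - 2) = 3/(-9) = 3*(-1/9) = -1/3)
a(n, A) = 2 - 8*n
T = -11/3 (T = -5 - 4*(-1/3) = -5 + 4/3 = -11/3 ≈ -3.6667)
T*a(-3, E) - 113 = -11*(2 - 8*(-3))/3 - 113 = -11*(2 + 24)/3 - 113 = -11/3*26 - 113 = -286/3 - 113 = -625/3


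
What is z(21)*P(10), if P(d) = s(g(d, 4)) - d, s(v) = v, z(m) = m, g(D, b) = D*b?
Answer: 630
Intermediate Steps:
P(d) = 3*d (P(d) = d*4 - d = 4*d - d = 3*d)
z(21)*P(10) = 21*(3*10) = 21*30 = 630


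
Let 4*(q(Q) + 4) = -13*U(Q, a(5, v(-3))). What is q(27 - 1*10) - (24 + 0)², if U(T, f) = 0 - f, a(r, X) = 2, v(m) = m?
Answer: -1147/2 ≈ -573.50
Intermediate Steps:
U(T, f) = -f
q(Q) = 5/2 (q(Q) = -4 + (-(-13)*2)/4 = -4 + (-13*(-2))/4 = -4 + (¼)*26 = -4 + 13/2 = 5/2)
q(27 - 1*10) - (24 + 0)² = 5/2 - (24 + 0)² = 5/2 - 1*24² = 5/2 - 1*576 = 5/2 - 576 = -1147/2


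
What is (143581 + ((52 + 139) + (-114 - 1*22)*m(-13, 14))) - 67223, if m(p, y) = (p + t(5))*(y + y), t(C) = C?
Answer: 107013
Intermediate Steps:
m(p, y) = 2*y*(5 + p) (m(p, y) = (p + 5)*(y + y) = (5 + p)*(2*y) = 2*y*(5 + p))
(143581 + ((52 + 139) + (-114 - 1*22)*m(-13, 14))) - 67223 = (143581 + ((52 + 139) + (-114 - 1*22)*(2*14*(5 - 13)))) - 67223 = (143581 + (191 + (-114 - 22)*(2*14*(-8)))) - 67223 = (143581 + (191 - 136*(-224))) - 67223 = (143581 + (191 + 30464)) - 67223 = (143581 + 30655) - 67223 = 174236 - 67223 = 107013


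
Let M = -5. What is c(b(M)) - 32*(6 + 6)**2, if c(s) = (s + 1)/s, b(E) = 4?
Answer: -18427/4 ≈ -4606.8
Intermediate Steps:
c(s) = (1 + s)/s
c(b(M)) - 32*(6 + 6)**2 = (1 + 4)/4 - 32*(6 + 6)**2 = (1/4)*5 - 32*12**2 = 5/4 - 32*144 = 5/4 - 4608 = -18427/4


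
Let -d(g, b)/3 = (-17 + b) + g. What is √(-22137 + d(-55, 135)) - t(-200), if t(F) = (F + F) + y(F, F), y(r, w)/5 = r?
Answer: 1400 + 61*I*√6 ≈ 1400.0 + 149.42*I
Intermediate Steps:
y(r, w) = 5*r
d(g, b) = 51 - 3*b - 3*g (d(g, b) = -3*((-17 + b) + g) = -3*(-17 + b + g) = 51 - 3*b - 3*g)
t(F) = 7*F (t(F) = (F + F) + 5*F = 2*F + 5*F = 7*F)
√(-22137 + d(-55, 135)) - t(-200) = √(-22137 + (51 - 3*135 - 3*(-55))) - 7*(-200) = √(-22137 + (51 - 405 + 165)) - 1*(-1400) = √(-22137 - 189) + 1400 = √(-22326) + 1400 = 61*I*√6 + 1400 = 1400 + 61*I*√6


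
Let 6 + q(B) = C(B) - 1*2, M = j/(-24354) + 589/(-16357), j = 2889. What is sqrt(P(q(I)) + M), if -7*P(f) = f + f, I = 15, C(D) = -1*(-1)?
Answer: sqrt(3319842269634)/1341274 ≈ 1.3584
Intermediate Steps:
M = -207407/1341274 (M = 2889/(-24354) + 589/(-16357) = 2889*(-1/24354) + 589*(-1/16357) = -107/902 - 589/16357 = -207407/1341274 ≈ -0.15463)
C(D) = 1
q(B) = -7 (q(B) = -6 + (1 - 1*2) = -6 + (1 - 2) = -6 - 1 = -7)
P(f) = -2*f/7 (P(f) = -(f + f)/7 = -2*f/7)
sqrt(P(q(I)) + M) = sqrt(-2/7*(-7) - 207407/1341274) = sqrt(2 - 207407/1341274) = sqrt(2475141/1341274) = sqrt(3319842269634)/1341274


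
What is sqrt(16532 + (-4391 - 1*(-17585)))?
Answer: sqrt(29726) ≈ 172.41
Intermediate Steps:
sqrt(16532 + (-4391 - 1*(-17585))) = sqrt(16532 + (-4391 + 17585)) = sqrt(16532 + 13194) = sqrt(29726)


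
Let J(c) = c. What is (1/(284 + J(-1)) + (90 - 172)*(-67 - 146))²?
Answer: 24432052808641/80089 ≈ 3.0506e+8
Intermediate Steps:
(1/(284 + J(-1)) + (90 - 172)*(-67 - 146))² = (1/(284 - 1) + (90 - 172)*(-67 - 146))² = (1/283 - 82*(-213))² = (1/283 + 17466)² = (4942879/283)² = 24432052808641/80089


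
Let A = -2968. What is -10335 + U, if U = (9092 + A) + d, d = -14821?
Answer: -19032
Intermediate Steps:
U = -8697 (U = (9092 - 2968) - 14821 = 6124 - 14821 = -8697)
-10335 + U = -10335 - 8697 = -19032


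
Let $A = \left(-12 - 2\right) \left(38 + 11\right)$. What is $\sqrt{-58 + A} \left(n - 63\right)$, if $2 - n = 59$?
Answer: $- 240 i \sqrt{186} \approx - 3273.2 i$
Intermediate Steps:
$n = -57$ ($n = 2 - 59 = -57$)
$A = -686$ ($A = \left(-14\right) 49 = -686$)
$\sqrt{-58 + A} \left(n - 63\right) = \sqrt{-58 - 686} \left(-57 - 63\right) = \sqrt{-744} \left(-120\right) = 2 i \sqrt{186} \left(-120\right) = - 240 i \sqrt{186}$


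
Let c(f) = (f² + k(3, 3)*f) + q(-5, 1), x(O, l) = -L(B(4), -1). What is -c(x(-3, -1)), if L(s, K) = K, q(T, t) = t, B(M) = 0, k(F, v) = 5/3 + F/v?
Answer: -14/3 ≈ -4.6667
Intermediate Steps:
k(F, v) = 5/3 + F/v (k(F, v) = 5*(⅓) + F/v = 5/3 + F/v)
x(O, l) = 1 (x(O, l) = -1*(-1) = 1)
c(f) = 1 + f² + 8*f/3 (c(f) = (f² + (5/3 + 3/3)*f) + 1 = (f² + (5/3 + 3*(⅓))*f) + 1 = (f² + (5/3 + 1)*f) + 1 = (f² + 8*f/3) + 1 = 1 + f² + 8*f/3)
-c(x(-3, -1)) = -(1 + 1² + (8/3)*1) = -(1 + 1 + 8/3) = -1*14/3 = -14/3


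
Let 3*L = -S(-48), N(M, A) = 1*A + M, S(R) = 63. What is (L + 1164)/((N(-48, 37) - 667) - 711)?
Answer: -381/463 ≈ -0.82289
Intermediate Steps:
N(M, A) = A + M
L = -21 (L = (-1*63)/3 = (⅓)*(-63) = -21)
(L + 1164)/((N(-48, 37) - 667) - 711) = (-21 + 1164)/(((37 - 48) - 667) - 711) = 1143/((-11 - 667) - 711) = 1143/(-678 - 711) = 1143/(-1389) = 1143*(-1/1389) = -381/463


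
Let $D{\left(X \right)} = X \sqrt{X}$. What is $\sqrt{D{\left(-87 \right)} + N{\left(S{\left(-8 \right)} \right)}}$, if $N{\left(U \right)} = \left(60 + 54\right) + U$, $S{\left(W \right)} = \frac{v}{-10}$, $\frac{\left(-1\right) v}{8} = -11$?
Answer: $\frac{\sqrt{2630 - 2175 i \sqrt{87}}}{5} \approx 21.488 - 18.882 i$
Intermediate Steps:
$v = 88$ ($v = \left(-8\right) \left(-11\right) = 88$)
$S{\left(W \right)} = - \frac{44}{5}$ ($S{\left(W \right)} = \frac{88}{-10} = 88 \left(- \frac{1}{10}\right) = - \frac{44}{5}$)
$N{\left(U \right)} = 114 + U$
$D{\left(X \right)} = X^{\frac{3}{2}}$
$\sqrt{D{\left(-87 \right)} + N{\left(S{\left(-8 \right)} \right)}} = \sqrt{\left(-87\right)^{\frac{3}{2}} + \left(114 - \frac{44}{5}\right)} = \sqrt{- 87 i \sqrt{87} + \frac{526}{5}} = \sqrt{\frac{526}{5} - 87 i \sqrt{87}}$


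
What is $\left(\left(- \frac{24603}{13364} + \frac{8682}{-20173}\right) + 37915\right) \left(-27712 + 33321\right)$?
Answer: $\frac{57329405450035117}{269591972} \approx 2.1265 \cdot 10^{8}$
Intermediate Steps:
$\left(\left(- \frac{24603}{13364} + \frac{8682}{-20173}\right) + 37915\right) \left(-27712 + 33321\right) = \left(\left(\left(-24603\right) \frac{1}{13364} + 8682 \left(- \frac{1}{20173}\right)\right) + 37915\right) 5609 = \left(\left(- \frac{24603}{13364} - \frac{8682}{20173}\right) + 37915\right) 5609 = \left(- \frac{612342567}{269591972} + 37915\right) 5609 = \frac{10220967275813}{269591972} \cdot 5609 = \frac{57329405450035117}{269591972}$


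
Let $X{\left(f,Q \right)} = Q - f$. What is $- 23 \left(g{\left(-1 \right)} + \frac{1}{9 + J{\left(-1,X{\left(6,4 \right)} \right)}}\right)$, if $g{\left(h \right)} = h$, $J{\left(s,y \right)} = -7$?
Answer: $\frac{23}{2} \approx 11.5$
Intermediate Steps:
$- 23 \left(g{\left(-1 \right)} + \frac{1}{9 + J{\left(-1,X{\left(6,4 \right)} \right)}}\right) = - 23 \left(-1 + \frac{1}{9 - 7}\right) = - 23 \left(-1 + \frac{1}{2}\right) = \left(-23\right) \left(- \frac{1}{2}\right) = \frac{23}{2}$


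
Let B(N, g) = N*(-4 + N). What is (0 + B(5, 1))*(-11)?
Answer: -55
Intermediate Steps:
(0 + B(5, 1))*(-11) = (0 + 5*(-4 + 5))*(-11) = (0 + 5*1)*(-11) = (0 + 5)*(-11) = 5*(-11) = -55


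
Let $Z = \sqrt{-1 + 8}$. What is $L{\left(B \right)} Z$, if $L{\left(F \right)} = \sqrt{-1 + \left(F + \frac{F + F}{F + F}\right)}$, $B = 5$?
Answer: $\sqrt{35} \approx 5.9161$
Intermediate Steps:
$Z = \sqrt{7} \approx 2.6458$
$L{\left(F \right)} = \sqrt{F}$ ($L{\left(F \right)} = \sqrt{-1 + \left(F + \frac{2 F}{2 F}\right)} = \sqrt{-1 + \left(F + 2 F \frac{1}{2 F}\right)} = \sqrt{-1 + \left(F + 1\right)} = \sqrt{-1 + \left(1 + F\right)} = \sqrt{F}$)
$L{\left(B \right)} Z = \sqrt{5} \sqrt{7} = \sqrt{35}$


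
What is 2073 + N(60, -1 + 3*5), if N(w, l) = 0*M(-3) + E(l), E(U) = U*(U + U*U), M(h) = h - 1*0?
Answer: 5013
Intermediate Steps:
M(h) = h (M(h) = h + 0 = h)
E(U) = U*(U + U²)
N(w, l) = l²*(1 + l) (N(w, l) = 0*(-3) + l²*(1 + l) = 0 + l²*(1 + l) = l²*(1 + l))
2073 + N(60, -1 + 3*5) = 2073 + (-1 + 3*5)²*(1 + (-1 + 3*5)) = 2073 + (-1 + 15)²*(1 + (-1 + 15)) = 2073 + 14²*(1 + 14) = 2073 + 196*15 = 2073 + 2940 = 5013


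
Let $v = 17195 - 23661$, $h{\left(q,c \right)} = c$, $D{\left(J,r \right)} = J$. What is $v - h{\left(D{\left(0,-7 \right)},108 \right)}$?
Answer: $-6574$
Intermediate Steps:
$v = -6466$
$v - h{\left(D{\left(0,-7 \right)},108 \right)} = -6466 - 108 = -6574$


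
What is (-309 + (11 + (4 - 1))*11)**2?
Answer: 24025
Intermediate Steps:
(-309 + (11 + (4 - 1))*11)**2 = (-309 + (11 + 3)*11)**2 = (-309 + 14*11)**2 = (-309 + 154)**2 = (-155)**2 = 24025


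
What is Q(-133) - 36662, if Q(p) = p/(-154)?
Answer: -806545/22 ≈ -36661.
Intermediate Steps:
Q(p) = -p/154 (Q(p) = p*(-1/154) = -p/154)
Q(-133) - 36662 = -1/154*(-133) - 36662 = 19/22 - 36662 = -806545/22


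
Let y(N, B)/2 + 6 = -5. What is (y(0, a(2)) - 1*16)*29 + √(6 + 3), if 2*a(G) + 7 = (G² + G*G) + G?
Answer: -1099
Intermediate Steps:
a(G) = -7/2 + G² + G/2 (a(G) = -7/2 + ((G² + G*G) + G)/2 = -7/2 + ((G² + G²) + G)/2 = -7/2 + (2*G² + G)/2 = -7/2 + (G + 2*G²)/2 = -7/2 + (G² + G/2) = -7/2 + G² + G/2)
y(N, B) = -22 (y(N, B) = -12 + 2*(-5) = -12 - 10 = -22)
(y(0, a(2)) - 1*16)*29 + √(6 + 3) = (-22 - 1*16)*29 + √(6 + 3) = (-22 - 16)*29 + √9 = -38*29 + 3 = -1102 + 3 = -1099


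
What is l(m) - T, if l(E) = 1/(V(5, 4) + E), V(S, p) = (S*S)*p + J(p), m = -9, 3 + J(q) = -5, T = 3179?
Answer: -263856/83 ≈ -3179.0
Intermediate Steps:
J(q) = -8 (J(q) = -3 - 5 = -8)
V(S, p) = -8 + p*S**2 (V(S, p) = (S*S)*p - 8 = S**2*p - 8 = p*S**2 - 8 = -8 + p*S**2)
l(E) = 1/(92 + E) (l(E) = 1/((-8 + 4*5**2) + E) = 1/((-8 + 4*25) + E) = 1/((-8 + 100) + E) = 1/(92 + E))
l(m) - T = 1/(92 - 9) - 1*3179 = 1/83 - 3179 = -263856/83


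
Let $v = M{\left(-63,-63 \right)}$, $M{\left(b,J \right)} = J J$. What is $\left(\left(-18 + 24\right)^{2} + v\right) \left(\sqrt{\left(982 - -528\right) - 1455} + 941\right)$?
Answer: $3768705 + 4005 \sqrt{55} \approx 3.7984 \cdot 10^{6}$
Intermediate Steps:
$M{\left(b,J \right)} = J^{2}$
$v = 3969$ ($v = \left(-63\right)^{2} = 3969$)
$\left(\left(-18 + 24\right)^{2} + v\right) \left(\sqrt{\left(982 - -528\right) - 1455} + 941\right) = \left(\left(-18 + 24\right)^{2} + 3969\right) \left(\sqrt{\left(982 - -528\right) - 1455} + 941\right) = \left(6^{2} + 3969\right) \left(\sqrt{\left(982 + 528\right) - 1455} + 941\right) = \left(36 + 3969\right) \left(\sqrt{1510 - 1455} + 941\right) = 4005 \left(\sqrt{55} + 941\right) = 4005 \left(941 + \sqrt{55}\right) = 3768705 + 4005 \sqrt{55}$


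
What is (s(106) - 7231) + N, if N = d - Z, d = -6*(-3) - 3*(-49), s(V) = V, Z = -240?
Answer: -6720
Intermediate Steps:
d = 165 (d = 18 + 147 = 165)
N = 405 (N = 165 - 1*(-240) = 165 + 240 = 405)
(s(106) - 7231) + N = (106 - 7231) + 405 = -7125 + 405 = -6720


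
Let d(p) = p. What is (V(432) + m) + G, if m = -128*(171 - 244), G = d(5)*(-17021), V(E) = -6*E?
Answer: -78353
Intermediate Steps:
G = -85105 (G = 5*(-17021) = -85105)
m = 9344 (m = -128*(-73) = 9344)
(V(432) + m) + G = (-6*432 + 9344) - 85105 = (-2592 + 9344) - 85105 = 6752 - 85105 = -78353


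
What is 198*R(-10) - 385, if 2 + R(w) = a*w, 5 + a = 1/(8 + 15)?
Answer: 207757/23 ≈ 9032.9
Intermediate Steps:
a = -114/23 (a = -5 + 1/(8 + 15) = -5 + 1/23 = -114/23 ≈ -4.9565)
R(w) = -2 - 114*w/23
198*R(-10) - 385 = 198*(-2 - 114/23*(-10)) - 385 = 198*(-2 + 1140/23) - 385 = 198*(1094/23) - 385 = 216612/23 - 385 = 207757/23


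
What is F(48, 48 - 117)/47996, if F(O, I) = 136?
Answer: 34/11999 ≈ 0.0028336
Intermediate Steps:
F(48, 48 - 117)/47996 = 136/47996 = 136*(1/47996) = 34/11999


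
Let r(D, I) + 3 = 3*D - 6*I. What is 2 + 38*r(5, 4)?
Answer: -454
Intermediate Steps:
r(D, I) = -3 - 6*I + 3*D (r(D, I) = -3 + (3*D - 6*I) = -3 + (-6*I + 3*D) = -3 - 6*I + 3*D)
2 + 38*r(5, 4) = 2 + 38*(-3 - 6*4 + 3*5) = 2 + 38*(-3 - 24 + 15) = 2 + 38*(-12) = 2 - 456 = -454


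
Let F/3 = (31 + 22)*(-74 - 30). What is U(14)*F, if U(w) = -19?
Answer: 314184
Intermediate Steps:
F = -16536 (F = 3*((31 + 22)*(-74 - 30)) = 3*(53*(-104)) = 3*(-5512) = -16536)
U(14)*F = -19*(-16536) = 314184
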